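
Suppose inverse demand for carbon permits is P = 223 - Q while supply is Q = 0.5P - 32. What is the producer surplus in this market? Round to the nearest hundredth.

Rewriting supply in inverse form: P = 64 + 2Q.
Equilibrium: 223 - Q = 64 + 2Q, so Q* = 53 and P* = 170.
The supply curve's price intercept is 64, so PS = (1/2)(Q*)(P* - 64) = (1/2)(53)(106) = 2809.

2809.00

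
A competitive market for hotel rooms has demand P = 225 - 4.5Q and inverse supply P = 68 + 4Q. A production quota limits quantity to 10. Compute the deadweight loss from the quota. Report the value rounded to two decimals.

Without the quota, 225 - 4.5Q = 68 + 4Q gives Q* = 18.4706.
At Q = 10 the demand price is 225 - 4.5(10) = 180 and the supply price is 68 + 4(10) = 108.
DWL = (1/2)(gap between curves at 10) x (Q* - 10) = (1/2)(72)(8.4706) = 304.9412.

304.94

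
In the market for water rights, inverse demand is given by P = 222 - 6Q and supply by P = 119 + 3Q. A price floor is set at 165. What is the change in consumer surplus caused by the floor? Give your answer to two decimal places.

-122.18

Without the control, 222 - 6Q = 119 + 3Q so Q* = 11.4444 and P* = 153.3333.
At the floor price 165, quantity demanded is (222 - 165)/6 = 9.5; demand is the short side, so Q = 9.5 trades at P = 165.
CS goes from (1/2)(11.4444)(68.6667) = 392.9259 to 270.75 (computed as (222 - 165)(9.5) - (1/2)(6)(9.5)^2), a change of -122.1759.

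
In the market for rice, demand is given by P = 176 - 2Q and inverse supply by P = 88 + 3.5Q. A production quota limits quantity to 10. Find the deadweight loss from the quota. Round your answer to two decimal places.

99.00

Unrestricted equilibrium: Q* = (176 - 88)/(2 + 3.5) = 16.
At Q = 10 the demand price is 176 - 2(10) = 156 and the supply price is 88 + 3.5(10) = 123.
DWL = (1/2)(gap between curves at 10) x (Q* - 10) = (1/2)(33)(6) = 99.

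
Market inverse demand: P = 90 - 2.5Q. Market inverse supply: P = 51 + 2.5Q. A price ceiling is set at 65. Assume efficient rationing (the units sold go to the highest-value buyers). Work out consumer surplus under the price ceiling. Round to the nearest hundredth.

100.80

Free-market equilibrium: 90 - 2.5Q = 51 + 2.5Q gives Q* = 7.8, P* = 70.5.
At P = 65, sellers supply (65 - 51)/2.5 = 5.6 while buyers want more, so the quantity traded is 5.6 at price 65.
The demand price at Q = 5.6 is 76. CS is the trapezoid between demand and 65 over [0, 5.6]: (1/2)[(90 - 65) + (76 - 65)](5.6) = 100.8.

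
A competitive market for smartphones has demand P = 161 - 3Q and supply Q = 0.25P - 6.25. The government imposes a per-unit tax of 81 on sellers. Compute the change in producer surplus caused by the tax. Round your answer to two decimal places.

Rewriting supply in inverse form: P = 25 + 4Q.
Without the tax, 161 - 3Q = 25 + 4Q so Q* = 19.4286 and P* = 102.7143.
A tax on sellers shifts supply up by 81: 161 - 3Q = 25 + 4Q + 81, so Q_t = 7.8571. Buyers pay P_b = 137.4286; sellers receive P_s = P_b - 81 = 56.4286.
PS falls from (1/2)(19.4286)(77.7143) = 754.9388 to (1/2)(7.8571)(31.4286) = 123.4694, a change of -631.4694.

-631.47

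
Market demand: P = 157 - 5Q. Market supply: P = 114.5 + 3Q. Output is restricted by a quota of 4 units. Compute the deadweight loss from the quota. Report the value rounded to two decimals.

Without the quota, 157 - 5Q = 114.5 + 3Q gives Q* = 5.3125.
At Q = 4 the demand price is 157 - 5(4) = 137 and the supply price is 114.5 + 3(4) = 126.5.
DWL = (1/2)(gap between curves at 4) x (Q* - 4) = (1/2)(10.5)(1.3125) = 6.8906.

6.89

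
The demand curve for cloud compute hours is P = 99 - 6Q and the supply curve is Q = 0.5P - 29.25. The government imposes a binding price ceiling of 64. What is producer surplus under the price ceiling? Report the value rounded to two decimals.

7.56

Rewriting supply in inverse form: P = 58.5 + 2Q.
Free-market equilibrium: 99 - 6Q = 58.5 + 2Q gives Q* = 5.0625, P* = 68.625.
At P = 64, sellers supply (64 - 58.5)/2 = 2.75 while buyers want more, so the quantity traded is 2.75 at price 64.
PS is the triangle above supply below 64: (1/2)(2.75)(64 - 58.5) = 7.5625.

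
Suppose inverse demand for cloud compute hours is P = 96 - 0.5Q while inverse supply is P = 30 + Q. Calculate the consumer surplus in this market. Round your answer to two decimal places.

484.00

Set 96 - 0.5Q = 30 + Q, which gives 66 = 1.5Q, so Q* = 44 and P* = 96 - 0.5(44) = 74.
CS is the area between the demand curve and P* from 0 to Q*: (1/2)(44)(22) = 484.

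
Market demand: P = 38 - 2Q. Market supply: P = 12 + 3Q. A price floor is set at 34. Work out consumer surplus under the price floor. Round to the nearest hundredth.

Without the control, 38 - 2Q = 12 + 3Q so Q* = 5.2 and P* = 27.6.
At P = 34, buyers demand (38 - 34)/2 = 2 while sellers would supply more, so the quantity traded is 2 at price 34.
CS is the triangle under demand above 34: (1/2)(2)(38 - 34) = 4.

4.00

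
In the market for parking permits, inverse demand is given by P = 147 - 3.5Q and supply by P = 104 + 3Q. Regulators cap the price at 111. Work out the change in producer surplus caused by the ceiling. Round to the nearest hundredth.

-57.48

Free-market equilibrium: 147 - 3.5Q = 104 + 3Q gives Q* = 6.6154, P* = 123.8462.
At the ceiling price 111, quantity supplied is (111 - 104)/3 = 2.3333; supply is the short side, so Q = 2.3333 trades at P = 111.
PS goes from (1/2)(6.6154)(19.8462) = 65.645 to 8.1667 (computed as (111 - 104)(2.3333) - (1/2)(3)(2.3333)^2), a change of -57.4783.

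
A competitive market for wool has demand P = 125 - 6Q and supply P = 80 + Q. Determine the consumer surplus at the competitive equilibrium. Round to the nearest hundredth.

Setting demand equal to supply, 45 = 7Q, so Q* = 6.4286 and P* = 86.4286.
CS is the area between the demand curve and P* from 0 to Q*: (1/2)(6.4286)(38.5714) = 123.9796.

123.98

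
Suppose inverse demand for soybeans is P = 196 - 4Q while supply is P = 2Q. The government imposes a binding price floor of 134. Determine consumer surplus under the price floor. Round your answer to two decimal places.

480.50

Free-market equilibrium: 196 - 4Q = 2Q gives Q* = 32.6667, P* = 65.3333.
At the floor price 134, quantity demanded is (196 - 134)/4 = 15.5; demand is the short side, so Q = 15.5 trades at P = 134.
CS is the triangle under demand above 134: (1/2)(15.5)(196 - 134) = 480.5.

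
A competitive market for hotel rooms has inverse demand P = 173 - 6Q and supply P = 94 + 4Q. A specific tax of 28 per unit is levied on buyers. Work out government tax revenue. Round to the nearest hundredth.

142.80

Without the tax, 173 - 6Q = 94 + 4Q so Q* = 7.9 and P* = 125.6.
With the tax, buyers' net willingness to pay falls by 28: (173 - 28) - 6Q = 94 + 4Q, so Q_t = 5.1. Buyers pay P_b = 142.4; sellers receive P_s = P_b - 28 = 114.4.
Tax revenue = t x Q_t = 28 x 5.1 = 142.8.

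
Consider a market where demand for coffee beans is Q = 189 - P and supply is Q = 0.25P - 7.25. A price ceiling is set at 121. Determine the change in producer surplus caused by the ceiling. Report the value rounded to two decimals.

Rewriting demand in inverse form: P = 189 - Q.
Rewriting supply in inverse form: P = 29 + 4Q.
Without the control, 189 - Q = 29 + 4Q so Q* = 32 and P* = 157.
At the ceiling price 121, quantity supplied is (121 - 29)/4 = 23; supply is the short side, so Q = 23 trades at P = 121.
PS goes from (1/2)(32)(128) = 2048 to 1058 (computed as (121 - 29)(23) - (1/2)(4)(23)^2), a change of -990.

-990.00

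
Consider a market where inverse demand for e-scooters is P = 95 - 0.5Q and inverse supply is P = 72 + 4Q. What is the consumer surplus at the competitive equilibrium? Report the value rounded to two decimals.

Setting demand equal to supply, 23 = 4.5Q, so Q* = 5.1111 and P* = 92.4444.
Consumer surplus is the triangle under demand above P*: (1/2)(5.1111)(95 - 92.4444) = (1/2)(5.1111)(2.5556) = 6.5309.

6.53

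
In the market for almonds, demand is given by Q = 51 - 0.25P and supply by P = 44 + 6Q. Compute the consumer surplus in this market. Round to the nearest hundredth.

512.00

Rewriting demand in inverse form: P = 204 - 4Q.
Set 204 - 4Q = 44 + 6Q, which gives 160 = 10Q, so Q* = 16 and P* = 204 - 4(16) = 140.
CS is the area between the demand curve and P* from 0 to Q*: (1/2)(16)(64) = 512.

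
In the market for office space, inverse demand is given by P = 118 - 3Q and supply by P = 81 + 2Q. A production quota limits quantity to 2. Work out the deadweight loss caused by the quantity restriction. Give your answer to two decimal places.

72.90

Without the quota, 118 - 3Q = 81 + 2Q gives Q* = 7.4.
At Q = 2 the demand price is 118 - 3(2) = 112 and the supply price is 81 + 2(2) = 85.
DWL = (1/2)(gap between curves at 2) x (Q* - 2) = (1/2)(27)(5.4) = 72.9.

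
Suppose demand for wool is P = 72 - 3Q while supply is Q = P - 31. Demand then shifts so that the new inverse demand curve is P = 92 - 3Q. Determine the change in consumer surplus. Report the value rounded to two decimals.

Rewriting supply in inverse form: P = 31 + Q.
Initial equilibrium: Q_0 = 10.25, P_0 = 41.25; CS_0 = (1/2)(10.25)(30.75) = 157.5938, PS_0 = (1/2)(10.25)(10.25) = 52.5312.
New equilibrium: 92 - 3Q = 31 + Q gives Q_1 = 15.25, P_1 = 46.25; CS_1 = 348.8438, PS_1 = 116.2812.
Change in consumer surplus = 348.8438 - 157.5938 = 191.25.

191.25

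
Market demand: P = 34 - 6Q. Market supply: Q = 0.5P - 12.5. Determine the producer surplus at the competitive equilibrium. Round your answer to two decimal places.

1.27

Rewriting supply in inverse form: P = 25 + 2Q.
Setting demand equal to supply, 9 = 8Q, so Q* = 1.125 and P* = 27.25.
PS is the area between P* and the supply curve from 0 to Q*: (1/2)(1.125)(2.25) = 1.2656.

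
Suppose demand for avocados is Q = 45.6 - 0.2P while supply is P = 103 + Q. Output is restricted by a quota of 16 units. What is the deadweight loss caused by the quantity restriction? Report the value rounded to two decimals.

70.08

Rewriting demand in inverse form: P = 228 - 5Q.
Without the quota, 228 - 5Q = 103 + Q gives Q* = 20.8333.
At Q = 16 the demand price is 228 - 5(16) = 148 and the supply price is 103 + (16) = 119.
DWL = (1/2)(gap between curves at 16) x (Q* - 16) = (1/2)(29)(4.8333) = 70.0833.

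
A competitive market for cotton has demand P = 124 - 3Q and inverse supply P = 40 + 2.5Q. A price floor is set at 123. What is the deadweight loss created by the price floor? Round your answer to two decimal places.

613.76

Free-market equilibrium: 124 - 3Q = 40 + 2.5Q gives Q* = 15.2727, P* = 78.1818.
At P = 123, buyers demand (124 - 123)/3 = 0.3333 while sellers would supply more, so the quantity traded is 0.3333 at price 123.
The lost-trades triangle has base Q* - 0.3333 = 14.9394 and height equal to the gap between the curves at Q = 0.3333, which is 123 - 40.8333 = 82.1667. DWL = (1/2)(14.9394)(82.1667) = 613.7601.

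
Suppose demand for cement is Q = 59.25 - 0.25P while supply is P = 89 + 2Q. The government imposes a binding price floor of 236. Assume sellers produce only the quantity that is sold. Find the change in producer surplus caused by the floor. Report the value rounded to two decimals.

-571.76

Rewriting demand in inverse form: P = 237 - 4Q.
Free-market equilibrium: 237 - 4Q = 89 + 2Q gives Q* = 24.6667, P* = 138.3333.
At the floor price 236, quantity demanded is (237 - 236)/4 = 0.25; demand is the short side, so Q = 0.25 trades at P = 236.
PS goes from (1/2)(24.6667)(49.3333) = 608.4444 to 36.6875 (computed as (236 - 89)(0.25) - (1/2)(2)(0.25)^2), a change of -571.7569.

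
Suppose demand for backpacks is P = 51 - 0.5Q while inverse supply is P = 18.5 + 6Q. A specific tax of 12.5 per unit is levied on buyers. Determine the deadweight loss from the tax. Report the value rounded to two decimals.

Pre-tax equilibrium: 51 - 0.5Q = 18.5 + 6Q gives Q* = 5, P* = 48.5.
With the tax, buyers' net willingness to pay falls by 12.5: (51 - 12.5) - 0.5Q = 18.5 + 6Q, so Q_t = 3.0769. Buyers pay P_b = 49.4615; sellers receive P_s = P_b - 12.5 = 36.9615.
The welfare triangle lost has base Q* - Q_t = 1.9231 and height t = 12.5, so DWL = (1/2)(1.9231)(12.5) = 12.0192.

12.02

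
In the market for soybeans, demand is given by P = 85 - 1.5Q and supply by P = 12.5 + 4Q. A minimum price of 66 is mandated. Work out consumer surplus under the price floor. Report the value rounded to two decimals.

Without the control, 85 - 1.5Q = 12.5 + 4Q so Q* = 13.1818 and P* = 65.2273.
At P = 66, buyers demand (85 - 66)/1.5 = 12.6667 while sellers would supply more, so the quantity traded is 12.6667 at price 66.
CS is the triangle under demand above 66: (1/2)(12.6667)(85 - 66) = 120.3333.

120.33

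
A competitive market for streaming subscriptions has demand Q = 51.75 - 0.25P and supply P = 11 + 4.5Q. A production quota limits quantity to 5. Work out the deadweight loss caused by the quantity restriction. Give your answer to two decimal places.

1386.01

Rewriting demand in inverse form: P = 207 - 4Q.
Unrestricted equilibrium: Q* = (207 - 11)/(4 + 4.5) = 23.0588.
At Q = 5 the demand price is 207 - 4(5) = 187 and the supply price is 11 + 4.5(5) = 33.5.
Deadweight loss is the triangle between the curves from 5 to 23.0588: (1/2)(187 - 33.5)(23.0588 - 5) = 1386.0147.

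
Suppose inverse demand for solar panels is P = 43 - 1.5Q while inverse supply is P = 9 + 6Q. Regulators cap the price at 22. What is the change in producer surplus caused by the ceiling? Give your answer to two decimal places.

-47.57

Free-market equilibrium: 43 - 1.5Q = 9 + 6Q gives Q* = 4.5333, P* = 36.2.
At P = 22, sellers supply (22 - 9)/6 = 2.1667 while buyers want more, so the quantity traded is 2.1667 at price 22.
PS goes from (1/2)(4.5333)(27.2) = 61.6533 to 14.0833 (computed as (22 - 9)(2.1667) - (1/2)(6)(2.1667)^2), a change of -47.57.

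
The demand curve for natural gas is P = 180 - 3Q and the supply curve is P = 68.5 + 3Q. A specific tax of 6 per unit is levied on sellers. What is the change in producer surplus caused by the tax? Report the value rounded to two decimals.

Pre-tax equilibrium: 180 - 3Q = 68.5 + 3Q gives Q* = 18.5833, P* = 124.25.
With the tax, sellers need 6 more per unit: 180 - 3Q = 68.5 + 3Q + 6, so Q_t = 17.5833. Buyers pay P_b = 127.25; sellers receive P_s = P_b - 6 = 121.25.
Producers lose the trapezoid between P_s and P* out to Q_t plus the triangle from Q_t to Q*: change in PS = 463.7604 - 518.0104 = -54.25.

-54.25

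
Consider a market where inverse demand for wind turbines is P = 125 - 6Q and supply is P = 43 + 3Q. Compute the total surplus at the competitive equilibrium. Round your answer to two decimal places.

373.56

Setting demand equal to supply, 82 = 9Q, so Q* = 9.1111 and P* = 70.3333.
Total surplus is the full triangle between the curves from 0 to Q*: (1/2)(9.1111)(125 - 43) = 373.5556.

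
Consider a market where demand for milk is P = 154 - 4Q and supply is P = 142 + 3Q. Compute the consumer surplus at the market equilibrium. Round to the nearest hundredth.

5.88

Setting demand equal to supply, 12 = 7Q, so Q* = 1.7143 and P* = 147.1429.
Consumer surplus is the triangle under demand above P*: (1/2)(1.7143)(154 - 147.1429) = (1/2)(1.7143)(6.8571) = 5.8776.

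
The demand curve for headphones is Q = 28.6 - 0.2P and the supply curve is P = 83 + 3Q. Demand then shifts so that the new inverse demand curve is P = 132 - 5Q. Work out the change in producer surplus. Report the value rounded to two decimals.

Rewriting demand in inverse form: P = 143 - 5Q.
Initial equilibrium: Q_0 = 7.5, P_0 = 105.5; CS_0 = (1/2)(7.5)(37.5) = 140.625, PS_0 = (1/2)(7.5)(22.5) = 84.375.
New equilibrium: 132 - 5Q = 83 + 3Q gives Q_1 = 6.125, P_1 = 101.375; CS_1 = 93.7891, PS_1 = 56.2734.
Change in producer surplus = 56.2734 - 84.375 = -28.1016.

-28.10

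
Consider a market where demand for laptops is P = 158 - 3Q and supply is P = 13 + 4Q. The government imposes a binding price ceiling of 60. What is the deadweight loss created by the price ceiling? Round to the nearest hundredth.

Free-market equilibrium: 158 - 3Q = 13 + 4Q gives Q* = 20.7143, P* = 95.8571.
At P = 60, sellers supply (60 - 13)/4 = 11.75 while buyers want more, so the quantity traded is 11.75 at price 60.
The lost-trades triangle has base Q* - 11.75 = 8.9643 and height equal to the gap between the curves at Q = 11.75, which is 122.75 - 60 = 62.75. DWL = (1/2)(8.9643)(62.75) = 281.2545.

281.25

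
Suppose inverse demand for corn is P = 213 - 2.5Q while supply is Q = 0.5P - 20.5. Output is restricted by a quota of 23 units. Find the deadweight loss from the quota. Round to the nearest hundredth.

521.36

Rewriting supply in inverse form: P = 41 + 2Q.
Without the quota, 213 - 2.5Q = 41 + 2Q gives Q* = 38.2222.
At Q = 23 the demand price is 213 - 2.5(23) = 155.5 and the supply price is 41 + 2(23) = 87.
DWL = (1/2)(gap between curves at 23) x (Q* - 23) = (1/2)(68.5)(15.2222) = 521.3611.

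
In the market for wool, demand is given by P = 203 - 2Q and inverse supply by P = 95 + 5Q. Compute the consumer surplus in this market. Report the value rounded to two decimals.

Set 203 - 2Q = 95 + 5Q, which gives 108 = 7Q, so Q* = 15.4286 and P* = 203 - 2(15.4286) = 172.1429.
CS is the area between the demand curve and P* from 0 to Q*: (1/2)(15.4286)(30.8571) = 238.0408.

238.04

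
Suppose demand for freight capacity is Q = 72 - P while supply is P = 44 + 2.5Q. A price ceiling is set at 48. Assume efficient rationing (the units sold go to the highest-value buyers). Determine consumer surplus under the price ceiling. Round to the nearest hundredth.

37.12

Rewriting demand in inverse form: P = 72 - Q.
Free-market equilibrium: 72 - Q = 44 + 2.5Q gives Q* = 8, P* = 64.
At the ceiling price 48, quantity supplied is (48 - 44)/2.5 = 1.6; supply is the short side, so Q = 1.6 trades at P = 48.
The demand price at Q = 1.6 is 70.4. CS is the trapezoid between demand and 48 over [0, 1.6]: (1/2)[(72 - 48) + (70.4 - 48)](1.6) = 37.12.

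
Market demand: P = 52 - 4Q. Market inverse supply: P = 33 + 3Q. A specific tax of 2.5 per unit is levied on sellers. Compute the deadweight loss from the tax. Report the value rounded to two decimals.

0.45

Without the tax, 52 - 4Q = 33 + 3Q so Q* = 2.7143 and P* = 41.1429.
A tax on sellers shifts supply up by 2.5: 52 - 4Q = 33 + 3Q + 2.5, so Q_t = 2.3571. Buyers pay P_b = 42.5714; sellers receive P_s = P_b - 2.5 = 40.0714.
Deadweight loss is the triangle between the curves from Q_t to Q*: (1/2)(2.7143 - 2.3571)(2.5) = 0.4464.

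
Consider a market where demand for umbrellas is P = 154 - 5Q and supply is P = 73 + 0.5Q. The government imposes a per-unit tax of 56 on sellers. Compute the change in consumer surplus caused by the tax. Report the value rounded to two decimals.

Pre-tax equilibrium: 154 - 5Q = 73 + 0.5Q gives Q* = 14.7273, P* = 80.3636.
With the tax, sellers need 56 more per unit: 154 - 5Q = 73 + 0.5Q + 56, so Q_t = 4.5455. Buyers pay P_b = 131.2727; sellers receive P_s = P_b - 56 = 75.2727.
CS falls from (1/2)(14.7273)(73.6364) = 542.2314 to (1/2)(4.5455)(22.7273) = 51.6529, a change of -490.5785.

-490.58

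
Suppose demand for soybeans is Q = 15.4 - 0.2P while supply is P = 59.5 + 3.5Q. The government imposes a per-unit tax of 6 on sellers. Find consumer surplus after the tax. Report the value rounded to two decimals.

Rewriting demand in inverse form: P = 77 - 5Q.
Without the tax, 77 - 5Q = 59.5 + 3.5Q so Q* = 2.0588 and P* = 66.7059.
With the tax, sellers need 6 more per unit: 77 - 5Q = 59.5 + 3.5Q + 6, so Q_t = 1.3529. Buyers pay P_b = 70.2353; sellers receive P_s = P_b - 6 = 64.2353.
Consumer surplus is the triangle under demand above P_b: (1/2)(1.3529)(77 - 70.2353) = 4.5761.

4.58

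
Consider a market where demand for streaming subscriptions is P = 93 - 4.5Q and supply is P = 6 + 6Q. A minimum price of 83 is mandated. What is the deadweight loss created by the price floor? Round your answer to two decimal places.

Without the control, 93 - 4.5Q = 6 + 6Q so Q* = 8.2857 and P* = 55.7143.
At P = 83, buyers demand (93 - 83)/4.5 = 2.2222 while sellers would supply more, so the quantity traded is 2.2222 at price 83.
The lost-trades triangle has base Q* - 2.2222 = 6.0635 and height equal to the gap between the curves at Q = 2.2222, which is 83 - 19.3333 = 63.6667. DWL = (1/2)(6.0635)(63.6667) = 193.0212.

193.02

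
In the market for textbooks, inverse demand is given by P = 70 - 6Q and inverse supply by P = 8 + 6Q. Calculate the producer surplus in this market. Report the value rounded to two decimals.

Equilibrium: 70 - 6Q = 8 + 6Q, so Q* = 5.1667 and P* = 39.
The supply curve's price intercept is 8, so PS = (1/2)(Q*)(P* - 8) = (1/2)(5.1667)(31) = 80.0833.

80.08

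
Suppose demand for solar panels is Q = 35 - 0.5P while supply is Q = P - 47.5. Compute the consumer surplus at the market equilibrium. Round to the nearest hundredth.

56.25

Rewriting demand in inverse form: P = 70 - 2Q.
Rewriting supply in inverse form: P = 47.5 + Q.
Equilibrium: 70 - 2Q = 47.5 + Q, so Q* = 7.5 and P* = 55.
CS is the area between the demand curve and P* from 0 to Q*: (1/2)(7.5)(15) = 56.25.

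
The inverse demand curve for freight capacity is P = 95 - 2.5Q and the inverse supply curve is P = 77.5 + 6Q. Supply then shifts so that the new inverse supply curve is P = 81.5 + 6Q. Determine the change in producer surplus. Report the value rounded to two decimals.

-5.15

Initial equilibrium: Q_0 = 2.0588, P_0 = 89.8529; CS_0 = (1/2)(2.0588)(5.1471) = 5.2984, PS_0 = (1/2)(2.0588)(12.3529) = 12.7163.
New equilibrium: 95 - 2.5Q = 81.5 + 6Q gives Q_1 = 1.5882, P_1 = 91.0294; CS_1 = 3.1531, PS_1 = 7.5675.
Change in producer surplus = 7.5675 - 12.7163 = -5.1488.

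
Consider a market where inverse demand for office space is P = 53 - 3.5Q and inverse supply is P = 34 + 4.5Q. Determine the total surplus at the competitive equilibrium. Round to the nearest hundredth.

Set 53 - 3.5Q = 34 + 4.5Q, which gives 19 = 8Q, so Q* = 2.375 and P* = 53 - 3.5(2.375) = 44.6875.
Total surplus is the full triangle between the curves from 0 to Q*: (1/2)(2.375)(53 - 34) = 22.5625.

22.56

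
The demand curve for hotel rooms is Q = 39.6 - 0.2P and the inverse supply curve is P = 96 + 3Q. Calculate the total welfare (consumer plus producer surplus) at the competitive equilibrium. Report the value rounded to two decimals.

650.25

Rewriting demand in inverse form: P = 198 - 5Q.
Setting demand equal to supply, 102 = 8Q, so Q* = 12.75 and P* = 134.25.
CS = (1/2)(12.75)(63.75) = 406.4062 and PS = (1/2)(12.75)(38.25) = 243.8438, so total surplus = 650.25.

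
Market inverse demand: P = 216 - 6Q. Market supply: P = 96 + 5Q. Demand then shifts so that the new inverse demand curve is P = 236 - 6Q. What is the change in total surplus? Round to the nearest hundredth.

236.36

Initial equilibrium: Q_0 = 10.9091, P_0 = 150.5455; CS_0 = (1/2)(10.9091)(65.4545) = 357.0248, PS_0 = (1/2)(10.9091)(54.5455) = 297.5207.
New equilibrium: 236 - 6Q = 96 + 5Q gives Q_1 = 12.7273, P_1 = 159.6364; CS_1 = 485.9504, PS_1 = 404.9587.
Change in total surplus = (485.9504 + 404.9587) - (357.0248 + 297.5207) = 236.3636.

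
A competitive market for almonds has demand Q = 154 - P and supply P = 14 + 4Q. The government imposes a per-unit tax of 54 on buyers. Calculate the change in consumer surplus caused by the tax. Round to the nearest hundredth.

-244.08

Rewriting demand in inverse form: P = 154 - Q.
Pre-tax equilibrium: 154 - Q = 14 + 4Q gives Q* = 28, P* = 126.
With the tax, buyers' net willingness to pay falls by 54: (154 - 54) - Q = 14 + 4Q, so Q_t = 17.2. Buyers pay P_b = 136.8; sellers receive P_s = P_b - 54 = 82.8.
Consumers lose the trapezoid between P* and P_b out to Q_t plus the triangle from Q_t to Q*: change in CS = 147.92 - 392 = -244.08.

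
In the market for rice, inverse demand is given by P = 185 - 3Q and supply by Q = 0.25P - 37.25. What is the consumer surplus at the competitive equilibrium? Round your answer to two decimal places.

39.67

Rewriting supply in inverse form: P = 149 + 4Q.
Set 185 - 3Q = 149 + 4Q, which gives 36 = 7Q, so Q* = 5.1429 and P* = 185 - 3(5.1429) = 169.5714.
The demand choke price is 185, so CS = (1/2)(Q*)(185 - P*) = (1/2)(5.1429)(15.4286) = 39.6735.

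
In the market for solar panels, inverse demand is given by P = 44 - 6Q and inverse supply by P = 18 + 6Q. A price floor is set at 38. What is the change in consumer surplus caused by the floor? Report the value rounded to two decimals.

Free-market equilibrium: 44 - 6Q = 18 + 6Q gives Q* = 2.1667, P* = 31.
At the floor price 38, quantity demanded is (44 - 38)/6 = 1; demand is the short side, so Q = 1 trades at P = 38.
CS goes from (1/2)(2.1667)(13) = 14.0833 to 3 (computed as (44 - 38)(1) - (1/2)(6)(1)^2), a change of -11.0833.

-11.08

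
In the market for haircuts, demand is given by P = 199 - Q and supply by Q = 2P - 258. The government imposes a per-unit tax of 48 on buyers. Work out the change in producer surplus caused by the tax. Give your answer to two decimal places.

Rewriting supply in inverse form: P = 129 + 0.5Q.
Without the tax, 199 - Q = 129 + 0.5Q so Q* = 46.6667 and P* = 152.3333.
A tax on buyers shifts demand down by 48: (199 - 48) - Q = 129 + 0.5Q, so Q_t = 14.6667. Buyers pay P_b = 184.3333; sellers receive P_s = P_b - 48 = 136.3333.
PS falls from (1/2)(46.6667)(23.3333) = 544.4444 to (1/2)(14.6667)(7.3333) = 53.7778, a change of -490.6667.

-490.67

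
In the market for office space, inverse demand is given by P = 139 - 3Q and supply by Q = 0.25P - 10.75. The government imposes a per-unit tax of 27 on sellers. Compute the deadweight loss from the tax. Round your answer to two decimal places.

52.07

Rewriting supply in inverse form: P = 43 + 4Q.
Pre-tax equilibrium: 139 - 3Q = 43 + 4Q gives Q* = 13.7143, P* = 97.8571.
A tax on sellers shifts supply up by 27: 139 - 3Q = 43 + 4Q + 27, so Q_t = 9.8571. Buyers pay P_b = 109.4286; sellers receive P_s = P_b - 27 = 82.4286.
The welfare triangle lost has base Q* - Q_t = 3.8571 and height t = 27, so DWL = (1/2)(3.8571)(27) = 52.0714.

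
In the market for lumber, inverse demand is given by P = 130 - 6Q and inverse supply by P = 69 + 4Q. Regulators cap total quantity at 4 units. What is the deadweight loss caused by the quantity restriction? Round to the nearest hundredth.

Unrestricted equilibrium: Q* = (130 - 69)/(6 + 4) = 6.1.
At Q = 4 the demand price is 130 - 6(4) = 106 and the supply price is 69 + 4(4) = 85.
DWL = (1/2)(gap between curves at 4) x (Q* - 4) = (1/2)(21)(2.1) = 22.05.

22.05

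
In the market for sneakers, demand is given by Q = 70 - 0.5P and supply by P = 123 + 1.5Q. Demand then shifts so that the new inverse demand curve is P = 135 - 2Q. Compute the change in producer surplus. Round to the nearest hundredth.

Rewriting demand in inverse form: P = 140 - 2Q.
Initial equilibrium: Q_0 = 4.8571, P_0 = 130.2857; CS_0 = (1/2)(4.8571)(9.7143) = 23.5918, PS_0 = (1/2)(4.8571)(7.2857) = 17.6939.
New equilibrium: 135 - 2Q = 123 + 1.5Q gives Q_1 = 3.4286, P_1 = 128.1429; CS_1 = 11.7551, PS_1 = 8.8163.
Change in producer surplus = 8.8163 - 17.6939 = -8.8776.

-8.88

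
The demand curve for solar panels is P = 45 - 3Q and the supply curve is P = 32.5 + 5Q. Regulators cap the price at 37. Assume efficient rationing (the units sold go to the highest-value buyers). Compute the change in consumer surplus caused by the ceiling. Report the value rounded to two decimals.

Free-market equilibrium: 45 - 3Q = 32.5 + 5Q gives Q* = 1.5625, P* = 40.3125.
At the ceiling price 37, quantity supplied is (37 - 32.5)/5 = 0.9; supply is the short side, so Q = 0.9 trades at P = 37.
CS goes from (1/2)(1.5625)(4.6875) = 3.6621 to 5.985 (computed as (45 - 37)(0.9) - (1/2)(3)(0.9)^2), a change of 2.3229.

2.32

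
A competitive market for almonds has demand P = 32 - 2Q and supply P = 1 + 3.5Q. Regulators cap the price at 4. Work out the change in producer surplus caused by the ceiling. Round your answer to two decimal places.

-54.31

Without the control, 32 - 2Q = 1 + 3.5Q so Q* = 5.6364 and P* = 20.7273.
At P = 4, sellers supply (4 - 1)/3.5 = 0.8571 while buyers want more, so the quantity traded is 0.8571 at price 4.
PS goes from (1/2)(5.6364)(19.7273) = 55.595 to 1.2857 (computed as (4 - 1)(0.8571) - (1/2)(3.5)(0.8571)^2), a change of -54.3093.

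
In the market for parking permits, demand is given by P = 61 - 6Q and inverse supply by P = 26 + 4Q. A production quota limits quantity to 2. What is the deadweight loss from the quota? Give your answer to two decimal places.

Unrestricted equilibrium: Q* = (61 - 26)/(6 + 4) = 3.5.
At Q = 2 the demand price is 61 - 6(2) = 49 and the supply price is 26 + 4(2) = 34.
Deadweight loss is the triangle between the curves from 2 to 3.5: (1/2)(49 - 34)(3.5 - 2) = 11.25.

11.25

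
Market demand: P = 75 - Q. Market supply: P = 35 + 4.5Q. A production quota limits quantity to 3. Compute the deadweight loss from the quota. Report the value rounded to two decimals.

Without the quota, 75 - Q = 35 + 4.5Q gives Q* = 7.2727.
At Q = 3 the demand price is 75 - (3) = 72 and the supply price is 35 + 4.5(3) = 48.5.
Deadweight loss is the triangle between the curves from 3 to 7.2727: (1/2)(72 - 48.5)(7.2727 - 3) = 50.2045.

50.20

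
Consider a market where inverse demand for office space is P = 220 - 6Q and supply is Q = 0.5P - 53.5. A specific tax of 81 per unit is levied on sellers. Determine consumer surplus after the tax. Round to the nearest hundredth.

48.00

Rewriting supply in inverse form: P = 107 + 2Q.
Without the tax, 220 - 6Q = 107 + 2Q so Q* = 14.125 and P* = 135.25.
With the tax, sellers need 81 more per unit: 220 - 6Q = 107 + 2Q + 81, so Q_t = 4. Buyers pay P_b = 196; sellers receive P_s = P_b - 81 = 115.
CS = (1/2)(Q_t)(220 - P_b) = (1/2)(4)(24) = 48.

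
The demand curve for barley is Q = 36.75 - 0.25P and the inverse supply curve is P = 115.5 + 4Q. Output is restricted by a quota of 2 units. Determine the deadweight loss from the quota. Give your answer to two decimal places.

15.02

Rewriting demand in inverse form: P = 147 - 4Q.
Unrestricted equilibrium: Q* = (147 - 115.5)/(4 + 4) = 3.9375.
At Q = 2 the demand price is 147 - 4(2) = 139 and the supply price is 115.5 + 4(2) = 123.5.
Deadweight loss is the triangle between the curves from 2 to 3.9375: (1/2)(139 - 123.5)(3.9375 - 2) = 15.0156.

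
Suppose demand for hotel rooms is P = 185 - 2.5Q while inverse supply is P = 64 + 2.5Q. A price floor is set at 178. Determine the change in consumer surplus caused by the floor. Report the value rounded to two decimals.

-722.25

Without the control, 185 - 2.5Q = 64 + 2.5Q so Q* = 24.2 and P* = 124.5.
At P = 178, buyers demand (185 - 178)/2.5 = 2.8 while sellers would supply more, so the quantity traded is 2.8 at price 178.
CS goes from (1/2)(24.2)(60.5) = 732.05 to 9.8 (computed as (185 - 178)(2.8) - (1/2)(2.5)(2.8)^2), a change of -722.25.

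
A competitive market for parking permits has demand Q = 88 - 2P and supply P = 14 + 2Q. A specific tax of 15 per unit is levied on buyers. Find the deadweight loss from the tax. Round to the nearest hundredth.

45.00

Rewriting demand in inverse form: P = 44 - 0.5Q.
Pre-tax equilibrium: 44 - 0.5Q = 14 + 2Q gives Q* = 12, P* = 38.
A tax on buyers shifts demand down by 15: (44 - 15) - 0.5Q = 14 + 2Q, so Q_t = 6. Buyers pay P_b = 41; sellers receive P_s = P_b - 15 = 26.
Deadweight loss is the triangle between the curves from Q_t to Q*: (1/2)(12 - 6)(15) = 45.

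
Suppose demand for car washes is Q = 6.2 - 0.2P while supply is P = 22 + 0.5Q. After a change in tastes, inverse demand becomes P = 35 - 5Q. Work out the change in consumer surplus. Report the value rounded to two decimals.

7.27

Rewriting demand in inverse form: P = 31 - 5Q.
Initial equilibrium: Q_0 = 1.6364, P_0 = 22.8182; CS_0 = (1/2)(1.6364)(8.1818) = 6.6942, PS_0 = (1/2)(1.6364)(0.8182) = 0.6694.
New equilibrium: 35 - 5Q = 22 + 0.5Q gives Q_1 = 2.3636, P_1 = 23.1818; CS_1 = 13.9669, PS_1 = 1.3967.
Change in consumer surplus = 13.9669 - 6.6942 = 7.2727.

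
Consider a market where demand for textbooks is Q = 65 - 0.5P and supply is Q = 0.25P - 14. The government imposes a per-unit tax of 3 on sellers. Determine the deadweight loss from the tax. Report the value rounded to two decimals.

Rewriting demand in inverse form: P = 130 - 2Q.
Rewriting supply in inverse form: P = 56 + 4Q.
Without the tax, 130 - 2Q = 56 + 4Q so Q* = 12.3333 and P* = 105.3333.
With the tax, sellers need 3 more per unit: 130 - 2Q = 56 + 4Q + 3, so Q_t = 11.8333. Buyers pay P_b = 106.3333; sellers receive P_s = P_b - 3 = 103.3333.
The welfare triangle lost has base Q* - Q_t = 0.5 and height t = 3, so DWL = (1/2)(0.5)(3) = 0.75.

0.75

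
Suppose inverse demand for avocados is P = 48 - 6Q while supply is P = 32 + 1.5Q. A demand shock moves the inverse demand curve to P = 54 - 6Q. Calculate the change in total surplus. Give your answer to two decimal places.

Initial equilibrium: Q_0 = 2.1333, P_0 = 35.2; CS_0 = (1/2)(2.1333)(12.8) = 13.6533, PS_0 = (1/2)(2.1333)(3.2) = 3.4133.
New equilibrium: 54 - 6Q = 32 + 1.5Q gives Q_1 = 2.9333, P_1 = 36.4; CS_1 = 25.8133, PS_1 = 6.4533.
Change in total surplus = (25.8133 + 6.4533) - (13.6533 + 3.4133) = 15.2.

15.20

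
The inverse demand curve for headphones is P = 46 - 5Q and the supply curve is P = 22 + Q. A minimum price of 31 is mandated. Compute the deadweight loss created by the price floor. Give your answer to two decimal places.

3.00

Without the control, 46 - 5Q = 22 + Q so Q* = 4 and P* = 26.
At the floor price 31, quantity demanded is (46 - 31)/5 = 3; demand is the short side, so Q = 3 trades at P = 31.
The lost-trades triangle has base Q* - 3 = 1 and height equal to the gap between the curves at Q = 3, which is 31 - 25 = 6. DWL = (1/2)(1)(6) = 3.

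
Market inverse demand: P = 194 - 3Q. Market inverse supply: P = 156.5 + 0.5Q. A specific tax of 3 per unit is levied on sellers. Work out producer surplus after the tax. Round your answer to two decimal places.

Pre-tax equilibrium: 194 - 3Q = 156.5 + 0.5Q gives Q* = 10.7143, P* = 161.8571.
With the tax, sellers need 3 more per unit: 194 - 3Q = 156.5 + 0.5Q + 3, so Q_t = 9.8571. Buyers pay P_b = 164.4286; sellers receive P_s = P_b - 3 = 161.4286.
PS = (1/2)(Q_t)(P_s - 156.5) = (1/2)(9.8571)(4.9286) = 24.2908.

24.29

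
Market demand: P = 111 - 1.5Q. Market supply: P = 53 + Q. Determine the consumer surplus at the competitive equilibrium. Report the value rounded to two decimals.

403.68

Setting demand equal to supply, 58 = 2.5Q, so Q* = 23.2 and P* = 76.2.
The demand choke price is 111, so CS = (1/2)(Q*)(111 - P*) = (1/2)(23.2)(34.8) = 403.68.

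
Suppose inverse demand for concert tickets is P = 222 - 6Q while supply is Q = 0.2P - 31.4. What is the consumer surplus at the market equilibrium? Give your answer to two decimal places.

Rewriting supply in inverse form: P = 157 + 5Q.
Setting demand equal to supply, 65 = 11Q, so Q* = 5.9091 and P* = 186.5455.
Consumer surplus is the triangle under demand above P*: (1/2)(5.9091)(222 - 186.5455) = (1/2)(5.9091)(35.4545) = 104.7521.

104.75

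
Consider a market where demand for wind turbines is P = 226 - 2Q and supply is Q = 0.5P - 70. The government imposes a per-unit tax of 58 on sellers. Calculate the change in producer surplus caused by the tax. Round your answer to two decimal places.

-413.25

Rewriting supply in inverse form: P = 140 + 2Q.
Pre-tax equilibrium: 226 - 2Q = 140 + 2Q gives Q* = 21.5, P* = 183.
With the tax, sellers need 58 more per unit: 226 - 2Q = 140 + 2Q + 58, so Q_t = 7. Buyers pay P_b = 212; sellers receive P_s = P_b - 58 = 154.
Producers lose the trapezoid between P_s and P* out to Q_t plus the triangle from Q_t to Q*: change in PS = 49 - 462.25 = -413.25.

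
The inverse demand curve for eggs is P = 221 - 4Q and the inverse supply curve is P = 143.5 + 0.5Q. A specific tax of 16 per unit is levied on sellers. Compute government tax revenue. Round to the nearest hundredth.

Pre-tax equilibrium: 221 - 4Q = 143.5 + 0.5Q gives Q* = 17.2222, P* = 152.1111.
A tax on sellers shifts supply up by 16: 221 - 4Q = 143.5 + 0.5Q + 16, so Q_t = 13.6667. Buyers pay P_b = 166.3333; sellers receive P_s = P_b - 16 = 150.3333.
Tax revenue = t x Q_t = 16 x 13.6667 = 218.6667.

218.67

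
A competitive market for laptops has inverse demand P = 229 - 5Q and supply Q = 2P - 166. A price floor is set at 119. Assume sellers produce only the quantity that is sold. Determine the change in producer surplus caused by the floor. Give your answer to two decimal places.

Rewriting supply in inverse form: P = 83 + 0.5Q.
Without the control, 229 - 5Q = 83 + 0.5Q so Q* = 26.5455 and P* = 96.2727.
At the floor price 119, quantity demanded is (229 - 119)/5 = 22; demand is the short side, so Q = 22 trades at P = 119.
PS goes from (1/2)(26.5455)(13.2727) = 176.1653 to 671 (computed as (119 - 83)(22) - (1/2)(0.5)(22)^2), a change of 494.8347.

494.83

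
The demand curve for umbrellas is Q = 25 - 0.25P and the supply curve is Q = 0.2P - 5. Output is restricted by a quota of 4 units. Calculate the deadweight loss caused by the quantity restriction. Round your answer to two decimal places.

Rewriting demand in inverse form: P = 100 - 4Q.
Rewriting supply in inverse form: P = 25 + 5Q.
Unrestricted equilibrium: Q* = (100 - 25)/(4 + 5) = 8.3333.
At Q = 4 the demand price is 100 - 4(4) = 84 and the supply price is 25 + 5(4) = 45.
Deadweight loss is the triangle between the curves from 4 to 8.3333: (1/2)(84 - 45)(8.3333 - 4) = 84.5.

84.50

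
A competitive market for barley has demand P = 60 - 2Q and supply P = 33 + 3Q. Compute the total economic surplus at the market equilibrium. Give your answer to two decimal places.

72.90

Set 60 - 2Q = 33 + 3Q, which gives 27 = 5Q, so Q* = 5.4 and P* = 60 - 2(5.4) = 49.2.
CS = (1/2)(5.4)(10.8) = 29.16 and PS = (1/2)(5.4)(16.2) = 43.74, so total surplus = 72.9.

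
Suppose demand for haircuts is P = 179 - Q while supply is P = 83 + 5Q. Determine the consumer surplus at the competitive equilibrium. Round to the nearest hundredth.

Set 179 - Q = 83 + 5Q, which gives 96 = 6Q, so Q* = 16 and P* = 179 - (16) = 163.
CS is the area between the demand curve and P* from 0 to Q*: (1/2)(16)(16) = 128.

128.00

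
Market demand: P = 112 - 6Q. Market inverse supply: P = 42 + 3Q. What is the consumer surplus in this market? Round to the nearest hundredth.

Set 112 - 6Q = 42 + 3Q, which gives 70 = 9Q, so Q* = 7.7778 and P* = 112 - 6(7.7778) = 65.3333.
CS is the area between the demand curve and P* from 0 to Q*: (1/2)(7.7778)(46.6667) = 181.4815.

181.48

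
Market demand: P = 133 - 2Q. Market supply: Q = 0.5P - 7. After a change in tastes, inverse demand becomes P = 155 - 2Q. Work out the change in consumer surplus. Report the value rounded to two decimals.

Rewriting supply in inverse form: P = 14 + 2Q.
Initial equilibrium: Q_0 = 29.75, P_0 = 73.5; CS_0 = (1/2)(29.75)(59.5) = 885.0625, PS_0 = (1/2)(29.75)(59.5) = 885.0625.
New equilibrium: 155 - 2Q = 14 + 2Q gives Q_1 = 35.25, P_1 = 84.5; CS_1 = 1242.5625, PS_1 = 1242.5625.
Change in consumer surplus = 1242.5625 - 885.0625 = 357.5.

357.50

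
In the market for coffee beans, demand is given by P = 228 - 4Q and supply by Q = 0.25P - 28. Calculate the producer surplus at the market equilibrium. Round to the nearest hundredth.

420.50

Rewriting supply in inverse form: P = 112 + 4Q.
Setting demand equal to supply, 116 = 8Q, so Q* = 14.5 and P* = 170.
PS is the area between P* and the supply curve from 0 to Q*: (1/2)(14.5)(58) = 420.5.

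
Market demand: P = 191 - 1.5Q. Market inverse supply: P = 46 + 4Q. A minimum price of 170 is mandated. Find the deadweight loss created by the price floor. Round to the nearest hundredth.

Free-market equilibrium: 191 - 1.5Q = 46 + 4Q gives Q* = 26.3636, P* = 151.4545.
At P = 170, buyers demand (191 - 170)/1.5 = 14 while sellers would supply more, so the quantity traded is 14 at price 170.
At Q = 14 the demand price is 170 and the supply price is 102. Deadweight loss is the triangle between the curves from 14 to 26.3636: (1/2)(170 - 102)(26.3636 - 14) = 420.3636.

420.36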